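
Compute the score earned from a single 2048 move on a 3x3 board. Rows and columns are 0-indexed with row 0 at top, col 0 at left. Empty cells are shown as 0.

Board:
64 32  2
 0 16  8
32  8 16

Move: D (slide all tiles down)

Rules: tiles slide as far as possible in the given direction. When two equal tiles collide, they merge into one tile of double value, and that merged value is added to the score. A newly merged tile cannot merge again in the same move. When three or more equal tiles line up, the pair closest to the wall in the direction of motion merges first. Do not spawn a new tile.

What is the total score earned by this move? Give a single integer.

Answer: 0

Derivation:
Slide down:
col 0: [64, 0, 32] -> [0, 64, 32]  score +0 (running 0)
col 1: [32, 16, 8] -> [32, 16, 8]  score +0 (running 0)
col 2: [2, 8, 16] -> [2, 8, 16]  score +0 (running 0)
Board after move:
 0 32  2
64 16  8
32  8 16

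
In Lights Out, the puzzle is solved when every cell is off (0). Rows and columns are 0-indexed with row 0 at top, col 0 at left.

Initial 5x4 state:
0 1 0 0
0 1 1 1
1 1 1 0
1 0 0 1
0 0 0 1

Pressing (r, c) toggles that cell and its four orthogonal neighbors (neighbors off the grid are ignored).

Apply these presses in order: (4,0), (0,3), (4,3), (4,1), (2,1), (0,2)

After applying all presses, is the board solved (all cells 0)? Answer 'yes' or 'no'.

Answer: yes

Derivation:
After press 1 at (4,0):
0 1 0 0
0 1 1 1
1 1 1 0
0 0 0 1
1 1 0 1

After press 2 at (0,3):
0 1 1 1
0 1 1 0
1 1 1 0
0 0 0 1
1 1 0 1

After press 3 at (4,3):
0 1 1 1
0 1 1 0
1 1 1 0
0 0 0 0
1 1 1 0

After press 4 at (4,1):
0 1 1 1
0 1 1 0
1 1 1 0
0 1 0 0
0 0 0 0

After press 5 at (2,1):
0 1 1 1
0 0 1 0
0 0 0 0
0 0 0 0
0 0 0 0

After press 6 at (0,2):
0 0 0 0
0 0 0 0
0 0 0 0
0 0 0 0
0 0 0 0

Lights still on: 0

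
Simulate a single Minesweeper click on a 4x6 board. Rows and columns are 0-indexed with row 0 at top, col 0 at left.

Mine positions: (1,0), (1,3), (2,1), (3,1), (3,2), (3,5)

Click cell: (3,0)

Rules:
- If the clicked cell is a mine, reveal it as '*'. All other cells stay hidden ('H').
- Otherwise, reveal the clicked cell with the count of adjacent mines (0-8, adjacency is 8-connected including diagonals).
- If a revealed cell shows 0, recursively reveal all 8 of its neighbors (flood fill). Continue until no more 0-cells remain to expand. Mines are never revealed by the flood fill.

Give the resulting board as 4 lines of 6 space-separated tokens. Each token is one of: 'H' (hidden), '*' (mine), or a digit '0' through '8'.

H H H H H H
H H H H H H
H H H H H H
2 H H H H H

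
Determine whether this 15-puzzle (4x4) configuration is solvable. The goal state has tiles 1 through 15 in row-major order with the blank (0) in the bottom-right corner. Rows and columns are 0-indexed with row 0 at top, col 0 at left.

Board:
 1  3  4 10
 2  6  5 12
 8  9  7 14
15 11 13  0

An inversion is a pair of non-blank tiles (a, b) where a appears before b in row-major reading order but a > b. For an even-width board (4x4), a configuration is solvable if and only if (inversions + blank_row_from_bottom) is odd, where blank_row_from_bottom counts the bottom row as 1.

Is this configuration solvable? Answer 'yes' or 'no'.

Inversions: 19
Blank is in row 3 (0-indexed from top), which is row 1 counting from the bottom (bottom = 1).
19 + 1 = 20, which is even, so the puzzle is not solvable.

Answer: no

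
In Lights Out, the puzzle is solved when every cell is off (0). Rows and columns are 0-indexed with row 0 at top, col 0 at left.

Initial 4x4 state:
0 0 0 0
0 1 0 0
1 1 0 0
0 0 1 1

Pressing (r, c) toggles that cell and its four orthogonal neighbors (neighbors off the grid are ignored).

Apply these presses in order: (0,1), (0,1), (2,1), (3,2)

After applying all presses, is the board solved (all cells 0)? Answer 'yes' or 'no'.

Answer: yes

Derivation:
After press 1 at (0,1):
1 1 1 0
0 0 0 0
1 1 0 0
0 0 1 1

After press 2 at (0,1):
0 0 0 0
0 1 0 0
1 1 0 0
0 0 1 1

After press 3 at (2,1):
0 0 0 0
0 0 0 0
0 0 1 0
0 1 1 1

After press 4 at (3,2):
0 0 0 0
0 0 0 0
0 0 0 0
0 0 0 0

Lights still on: 0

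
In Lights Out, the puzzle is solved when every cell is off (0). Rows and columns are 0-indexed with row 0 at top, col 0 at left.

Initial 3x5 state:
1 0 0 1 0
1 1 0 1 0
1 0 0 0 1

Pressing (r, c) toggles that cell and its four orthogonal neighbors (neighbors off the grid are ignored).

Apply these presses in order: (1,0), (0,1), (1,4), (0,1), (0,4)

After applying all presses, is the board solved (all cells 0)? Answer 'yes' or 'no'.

Answer: yes

Derivation:
After press 1 at (1,0):
0 0 0 1 0
0 0 0 1 0
0 0 0 0 1

After press 2 at (0,1):
1 1 1 1 0
0 1 0 1 0
0 0 0 0 1

After press 3 at (1,4):
1 1 1 1 1
0 1 0 0 1
0 0 0 0 0

After press 4 at (0,1):
0 0 0 1 1
0 0 0 0 1
0 0 0 0 0

After press 5 at (0,4):
0 0 0 0 0
0 0 0 0 0
0 0 0 0 0

Lights still on: 0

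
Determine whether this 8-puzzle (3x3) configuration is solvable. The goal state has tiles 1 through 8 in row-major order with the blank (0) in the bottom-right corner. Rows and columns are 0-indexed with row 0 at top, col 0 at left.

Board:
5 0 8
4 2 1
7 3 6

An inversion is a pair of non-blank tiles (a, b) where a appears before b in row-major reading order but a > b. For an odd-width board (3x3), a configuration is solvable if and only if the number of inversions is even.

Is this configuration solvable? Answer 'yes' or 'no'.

Inversions (pairs i<j in row-major order where tile[i] > tile[j] > 0): 16
16 is even, so the puzzle is solvable.

Answer: yes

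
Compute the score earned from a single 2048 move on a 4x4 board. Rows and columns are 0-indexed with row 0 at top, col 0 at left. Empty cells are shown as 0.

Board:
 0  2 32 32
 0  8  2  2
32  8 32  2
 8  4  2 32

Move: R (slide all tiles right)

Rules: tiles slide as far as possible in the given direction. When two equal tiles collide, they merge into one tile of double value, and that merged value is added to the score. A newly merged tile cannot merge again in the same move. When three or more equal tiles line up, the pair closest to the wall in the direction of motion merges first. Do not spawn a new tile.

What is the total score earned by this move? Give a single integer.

Slide right:
row 0: [0, 2, 32, 32] -> [0, 0, 2, 64]  score +64 (running 64)
row 1: [0, 8, 2, 2] -> [0, 0, 8, 4]  score +4 (running 68)
row 2: [32, 8, 32, 2] -> [32, 8, 32, 2]  score +0 (running 68)
row 3: [8, 4, 2, 32] -> [8, 4, 2, 32]  score +0 (running 68)
Board after move:
 0  0  2 64
 0  0  8  4
32  8 32  2
 8  4  2 32

Answer: 68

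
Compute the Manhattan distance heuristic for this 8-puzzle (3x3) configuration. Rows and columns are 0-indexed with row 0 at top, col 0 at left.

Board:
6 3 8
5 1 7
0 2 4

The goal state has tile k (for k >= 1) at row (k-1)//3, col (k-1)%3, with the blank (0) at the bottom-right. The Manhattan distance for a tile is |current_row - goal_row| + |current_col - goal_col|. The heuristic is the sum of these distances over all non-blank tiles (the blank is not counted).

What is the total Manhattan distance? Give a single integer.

Answer: 18

Derivation:
Tile 6: (0,0)->(1,2) = 3
Tile 3: (0,1)->(0,2) = 1
Tile 8: (0,2)->(2,1) = 3
Tile 5: (1,0)->(1,1) = 1
Tile 1: (1,1)->(0,0) = 2
Tile 7: (1,2)->(2,0) = 3
Tile 2: (2,1)->(0,1) = 2
Tile 4: (2,2)->(1,0) = 3
Sum: 3 + 1 + 3 + 1 + 2 + 3 + 2 + 3 = 18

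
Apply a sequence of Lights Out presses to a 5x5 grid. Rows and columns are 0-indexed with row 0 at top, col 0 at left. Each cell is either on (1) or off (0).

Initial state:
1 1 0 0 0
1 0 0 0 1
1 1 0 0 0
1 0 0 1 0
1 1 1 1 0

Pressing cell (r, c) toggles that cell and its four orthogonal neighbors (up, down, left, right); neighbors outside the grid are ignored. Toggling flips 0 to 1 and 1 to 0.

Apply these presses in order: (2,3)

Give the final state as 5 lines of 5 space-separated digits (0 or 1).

Answer: 1 1 0 0 0
1 0 0 1 1
1 1 1 1 1
1 0 0 0 0
1 1 1 1 0

Derivation:
After press 1 at (2,3):
1 1 0 0 0
1 0 0 1 1
1 1 1 1 1
1 0 0 0 0
1 1 1 1 0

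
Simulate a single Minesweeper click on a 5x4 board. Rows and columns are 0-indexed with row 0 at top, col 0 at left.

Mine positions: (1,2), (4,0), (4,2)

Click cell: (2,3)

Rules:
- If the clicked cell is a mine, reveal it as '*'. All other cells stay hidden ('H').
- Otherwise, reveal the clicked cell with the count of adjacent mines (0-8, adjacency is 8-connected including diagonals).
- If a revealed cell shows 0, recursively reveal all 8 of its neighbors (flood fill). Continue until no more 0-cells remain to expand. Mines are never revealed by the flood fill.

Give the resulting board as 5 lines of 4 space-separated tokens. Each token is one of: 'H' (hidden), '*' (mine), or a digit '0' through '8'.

H H H H
H H H H
H H H 1
H H H H
H H H H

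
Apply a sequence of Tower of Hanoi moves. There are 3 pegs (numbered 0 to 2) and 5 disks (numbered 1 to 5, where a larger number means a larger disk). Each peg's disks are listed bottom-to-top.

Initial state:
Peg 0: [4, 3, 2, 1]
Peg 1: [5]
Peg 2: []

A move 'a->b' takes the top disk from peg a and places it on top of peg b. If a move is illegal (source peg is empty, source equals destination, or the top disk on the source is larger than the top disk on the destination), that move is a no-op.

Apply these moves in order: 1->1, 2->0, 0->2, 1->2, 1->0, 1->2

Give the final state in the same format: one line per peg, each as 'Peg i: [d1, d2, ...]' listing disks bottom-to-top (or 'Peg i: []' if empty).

Answer: Peg 0: [4, 3, 2]
Peg 1: [5]
Peg 2: [1]

Derivation:
After move 1 (1->1):
Peg 0: [4, 3, 2, 1]
Peg 1: [5]
Peg 2: []

After move 2 (2->0):
Peg 0: [4, 3, 2, 1]
Peg 1: [5]
Peg 2: []

After move 3 (0->2):
Peg 0: [4, 3, 2]
Peg 1: [5]
Peg 2: [1]

After move 4 (1->2):
Peg 0: [4, 3, 2]
Peg 1: [5]
Peg 2: [1]

After move 5 (1->0):
Peg 0: [4, 3, 2]
Peg 1: [5]
Peg 2: [1]

After move 6 (1->2):
Peg 0: [4, 3, 2]
Peg 1: [5]
Peg 2: [1]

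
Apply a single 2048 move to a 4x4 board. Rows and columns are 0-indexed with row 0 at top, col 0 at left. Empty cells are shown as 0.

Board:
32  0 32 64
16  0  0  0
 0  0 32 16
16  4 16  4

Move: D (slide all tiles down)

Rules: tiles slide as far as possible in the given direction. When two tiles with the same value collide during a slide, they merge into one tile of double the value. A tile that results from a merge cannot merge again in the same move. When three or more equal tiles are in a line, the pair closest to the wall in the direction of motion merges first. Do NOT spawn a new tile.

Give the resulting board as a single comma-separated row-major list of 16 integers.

Answer: 0, 0, 0, 0, 0, 0, 0, 64, 32, 0, 64, 16, 32, 4, 16, 4

Derivation:
Slide down:
col 0: [32, 16, 0, 16] -> [0, 0, 32, 32]
col 1: [0, 0, 0, 4] -> [0, 0, 0, 4]
col 2: [32, 0, 32, 16] -> [0, 0, 64, 16]
col 3: [64, 0, 16, 4] -> [0, 64, 16, 4]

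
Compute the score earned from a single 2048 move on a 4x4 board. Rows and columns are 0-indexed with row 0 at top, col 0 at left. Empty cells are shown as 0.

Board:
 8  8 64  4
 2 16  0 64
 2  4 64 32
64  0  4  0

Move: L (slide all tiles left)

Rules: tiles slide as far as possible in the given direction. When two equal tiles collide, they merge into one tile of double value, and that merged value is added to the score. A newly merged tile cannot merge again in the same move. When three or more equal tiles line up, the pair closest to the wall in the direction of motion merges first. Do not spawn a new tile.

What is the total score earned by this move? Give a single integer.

Slide left:
row 0: [8, 8, 64, 4] -> [16, 64, 4, 0]  score +16 (running 16)
row 1: [2, 16, 0, 64] -> [2, 16, 64, 0]  score +0 (running 16)
row 2: [2, 4, 64, 32] -> [2, 4, 64, 32]  score +0 (running 16)
row 3: [64, 0, 4, 0] -> [64, 4, 0, 0]  score +0 (running 16)
Board after move:
16 64  4  0
 2 16 64  0
 2  4 64 32
64  4  0  0

Answer: 16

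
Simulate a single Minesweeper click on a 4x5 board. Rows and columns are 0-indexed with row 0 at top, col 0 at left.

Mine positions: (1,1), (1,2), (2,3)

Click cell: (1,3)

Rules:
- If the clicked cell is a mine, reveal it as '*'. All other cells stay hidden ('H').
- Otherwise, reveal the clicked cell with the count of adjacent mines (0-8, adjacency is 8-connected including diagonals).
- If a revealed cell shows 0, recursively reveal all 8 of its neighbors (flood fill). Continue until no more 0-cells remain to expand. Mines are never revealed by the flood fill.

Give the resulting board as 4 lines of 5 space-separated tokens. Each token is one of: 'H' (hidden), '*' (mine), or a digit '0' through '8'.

H H H H H
H H H 2 H
H H H H H
H H H H H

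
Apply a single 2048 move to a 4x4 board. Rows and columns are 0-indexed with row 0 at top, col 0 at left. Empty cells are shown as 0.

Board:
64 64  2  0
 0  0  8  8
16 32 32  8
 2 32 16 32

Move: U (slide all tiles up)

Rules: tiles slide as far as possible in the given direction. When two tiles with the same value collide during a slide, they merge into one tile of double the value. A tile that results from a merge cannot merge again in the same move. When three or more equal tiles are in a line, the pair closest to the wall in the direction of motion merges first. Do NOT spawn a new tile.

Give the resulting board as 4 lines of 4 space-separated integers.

Answer: 64 64  2 16
16 64  8 32
 2  0 32  0
 0  0 16  0

Derivation:
Slide up:
col 0: [64, 0, 16, 2] -> [64, 16, 2, 0]
col 1: [64, 0, 32, 32] -> [64, 64, 0, 0]
col 2: [2, 8, 32, 16] -> [2, 8, 32, 16]
col 3: [0, 8, 8, 32] -> [16, 32, 0, 0]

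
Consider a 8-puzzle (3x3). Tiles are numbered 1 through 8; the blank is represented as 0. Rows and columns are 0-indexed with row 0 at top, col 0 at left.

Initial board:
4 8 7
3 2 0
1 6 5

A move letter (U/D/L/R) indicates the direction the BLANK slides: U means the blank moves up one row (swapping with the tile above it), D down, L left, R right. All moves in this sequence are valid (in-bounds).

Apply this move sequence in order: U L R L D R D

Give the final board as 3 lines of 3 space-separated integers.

Answer: 4 2 8
3 7 5
1 6 0

Derivation:
After move 1 (U):
4 8 0
3 2 7
1 6 5

After move 2 (L):
4 0 8
3 2 7
1 6 5

After move 3 (R):
4 8 0
3 2 7
1 6 5

After move 4 (L):
4 0 8
3 2 7
1 6 5

After move 5 (D):
4 2 8
3 0 7
1 6 5

After move 6 (R):
4 2 8
3 7 0
1 6 5

After move 7 (D):
4 2 8
3 7 5
1 6 0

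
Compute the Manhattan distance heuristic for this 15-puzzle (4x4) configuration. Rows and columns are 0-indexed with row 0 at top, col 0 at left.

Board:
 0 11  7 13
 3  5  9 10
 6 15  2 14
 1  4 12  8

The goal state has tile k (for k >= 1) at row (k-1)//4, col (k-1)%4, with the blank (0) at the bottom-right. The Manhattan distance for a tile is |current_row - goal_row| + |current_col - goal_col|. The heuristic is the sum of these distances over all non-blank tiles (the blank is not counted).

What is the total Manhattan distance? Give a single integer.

Answer: 42

Derivation:
Tile 11: (0,1)->(2,2) = 3
Tile 7: (0,2)->(1,2) = 1
Tile 13: (0,3)->(3,0) = 6
Tile 3: (1,0)->(0,2) = 3
Tile 5: (1,1)->(1,0) = 1
Tile 9: (1,2)->(2,0) = 3
Tile 10: (1,3)->(2,1) = 3
Tile 6: (2,0)->(1,1) = 2
Tile 15: (2,1)->(3,2) = 2
Tile 2: (2,2)->(0,1) = 3
Tile 14: (2,3)->(3,1) = 3
Tile 1: (3,0)->(0,0) = 3
Tile 4: (3,1)->(0,3) = 5
Tile 12: (3,2)->(2,3) = 2
Tile 8: (3,3)->(1,3) = 2
Sum: 3 + 1 + 6 + 3 + 1 + 3 + 3 + 2 + 2 + 3 + 3 + 3 + 5 + 2 + 2 = 42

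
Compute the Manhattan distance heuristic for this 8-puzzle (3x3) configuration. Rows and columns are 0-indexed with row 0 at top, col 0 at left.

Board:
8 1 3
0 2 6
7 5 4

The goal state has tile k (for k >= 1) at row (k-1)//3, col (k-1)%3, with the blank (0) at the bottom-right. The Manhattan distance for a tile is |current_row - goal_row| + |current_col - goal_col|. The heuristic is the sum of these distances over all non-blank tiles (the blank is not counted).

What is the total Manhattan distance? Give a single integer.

Tile 8: at (0,0), goal (2,1), distance |0-2|+|0-1| = 3
Tile 1: at (0,1), goal (0,0), distance |0-0|+|1-0| = 1
Tile 3: at (0,2), goal (0,2), distance |0-0|+|2-2| = 0
Tile 2: at (1,1), goal (0,1), distance |1-0|+|1-1| = 1
Tile 6: at (1,2), goal (1,2), distance |1-1|+|2-2| = 0
Tile 7: at (2,0), goal (2,0), distance |2-2|+|0-0| = 0
Tile 5: at (2,1), goal (1,1), distance |2-1|+|1-1| = 1
Tile 4: at (2,2), goal (1,0), distance |2-1|+|2-0| = 3
Sum: 3 + 1 + 0 + 1 + 0 + 0 + 1 + 3 = 9

Answer: 9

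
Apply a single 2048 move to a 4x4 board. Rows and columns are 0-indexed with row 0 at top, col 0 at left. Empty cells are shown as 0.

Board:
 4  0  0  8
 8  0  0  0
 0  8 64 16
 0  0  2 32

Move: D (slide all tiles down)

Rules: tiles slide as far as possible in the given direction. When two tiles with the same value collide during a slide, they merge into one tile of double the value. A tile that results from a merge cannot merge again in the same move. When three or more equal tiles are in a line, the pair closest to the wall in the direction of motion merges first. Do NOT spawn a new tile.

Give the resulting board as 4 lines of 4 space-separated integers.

Slide down:
col 0: [4, 8, 0, 0] -> [0, 0, 4, 8]
col 1: [0, 0, 8, 0] -> [0, 0, 0, 8]
col 2: [0, 0, 64, 2] -> [0, 0, 64, 2]
col 3: [8, 0, 16, 32] -> [0, 8, 16, 32]

Answer:  0  0  0  0
 0  0  0  8
 4  0 64 16
 8  8  2 32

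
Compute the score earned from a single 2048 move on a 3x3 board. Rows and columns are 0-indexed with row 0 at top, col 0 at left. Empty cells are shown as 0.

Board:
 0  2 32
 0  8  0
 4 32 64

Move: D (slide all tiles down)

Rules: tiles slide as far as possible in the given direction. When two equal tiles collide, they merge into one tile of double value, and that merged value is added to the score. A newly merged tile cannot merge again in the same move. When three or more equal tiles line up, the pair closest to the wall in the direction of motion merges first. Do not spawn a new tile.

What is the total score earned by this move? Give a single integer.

Slide down:
col 0: [0, 0, 4] -> [0, 0, 4]  score +0 (running 0)
col 1: [2, 8, 32] -> [2, 8, 32]  score +0 (running 0)
col 2: [32, 0, 64] -> [0, 32, 64]  score +0 (running 0)
Board after move:
 0  2  0
 0  8 32
 4 32 64

Answer: 0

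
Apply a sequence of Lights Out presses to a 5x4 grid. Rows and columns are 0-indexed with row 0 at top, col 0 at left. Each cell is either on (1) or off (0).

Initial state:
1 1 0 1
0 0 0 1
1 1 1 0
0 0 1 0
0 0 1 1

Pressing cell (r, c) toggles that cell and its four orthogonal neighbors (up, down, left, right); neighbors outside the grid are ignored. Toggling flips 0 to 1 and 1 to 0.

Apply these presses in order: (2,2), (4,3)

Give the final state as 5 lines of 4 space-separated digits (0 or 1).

Answer: 1 1 0 1
0 0 1 1
1 0 0 1
0 0 0 1
0 0 0 0

Derivation:
After press 1 at (2,2):
1 1 0 1
0 0 1 1
1 0 0 1
0 0 0 0
0 0 1 1

After press 2 at (4,3):
1 1 0 1
0 0 1 1
1 0 0 1
0 0 0 1
0 0 0 0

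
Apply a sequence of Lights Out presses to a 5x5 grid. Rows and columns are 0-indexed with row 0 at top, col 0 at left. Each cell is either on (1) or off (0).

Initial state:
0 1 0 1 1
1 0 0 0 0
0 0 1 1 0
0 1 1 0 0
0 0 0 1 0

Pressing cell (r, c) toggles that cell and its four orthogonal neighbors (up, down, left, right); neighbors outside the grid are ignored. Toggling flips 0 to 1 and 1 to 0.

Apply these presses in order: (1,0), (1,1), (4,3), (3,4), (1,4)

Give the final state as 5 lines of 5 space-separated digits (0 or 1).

After press 1 at (1,0):
1 1 0 1 1
0 1 0 0 0
1 0 1 1 0
0 1 1 0 0
0 0 0 1 0

After press 2 at (1,1):
1 0 0 1 1
1 0 1 0 0
1 1 1 1 0
0 1 1 0 0
0 0 0 1 0

After press 3 at (4,3):
1 0 0 1 1
1 0 1 0 0
1 1 1 1 0
0 1 1 1 0
0 0 1 0 1

After press 4 at (3,4):
1 0 0 1 1
1 0 1 0 0
1 1 1 1 1
0 1 1 0 1
0 0 1 0 0

After press 5 at (1,4):
1 0 0 1 0
1 0 1 1 1
1 1 1 1 0
0 1 1 0 1
0 0 1 0 0

Answer: 1 0 0 1 0
1 0 1 1 1
1 1 1 1 0
0 1 1 0 1
0 0 1 0 0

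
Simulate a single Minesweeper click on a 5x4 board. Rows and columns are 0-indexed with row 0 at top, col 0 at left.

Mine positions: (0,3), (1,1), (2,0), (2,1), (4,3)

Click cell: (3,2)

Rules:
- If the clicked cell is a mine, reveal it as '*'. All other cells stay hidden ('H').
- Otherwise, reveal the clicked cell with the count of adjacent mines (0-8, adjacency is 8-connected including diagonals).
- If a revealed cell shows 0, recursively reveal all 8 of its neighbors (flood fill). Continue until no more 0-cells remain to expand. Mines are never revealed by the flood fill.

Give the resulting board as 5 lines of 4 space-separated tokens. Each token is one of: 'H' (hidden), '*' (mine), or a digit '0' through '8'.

H H H H
H H H H
H H H H
H H 2 H
H H H H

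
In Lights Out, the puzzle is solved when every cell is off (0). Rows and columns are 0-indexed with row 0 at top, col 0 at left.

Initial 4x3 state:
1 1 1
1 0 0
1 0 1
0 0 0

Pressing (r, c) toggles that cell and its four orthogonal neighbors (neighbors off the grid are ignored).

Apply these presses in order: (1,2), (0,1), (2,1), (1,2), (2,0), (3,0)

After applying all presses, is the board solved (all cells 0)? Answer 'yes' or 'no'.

Answer: yes

Derivation:
After press 1 at (1,2):
1 1 0
1 1 1
1 0 0
0 0 0

After press 2 at (0,1):
0 0 1
1 0 1
1 0 0
0 0 0

After press 3 at (2,1):
0 0 1
1 1 1
0 1 1
0 1 0

After press 4 at (1,2):
0 0 0
1 0 0
0 1 0
0 1 0

After press 5 at (2,0):
0 0 0
0 0 0
1 0 0
1 1 0

After press 6 at (3,0):
0 0 0
0 0 0
0 0 0
0 0 0

Lights still on: 0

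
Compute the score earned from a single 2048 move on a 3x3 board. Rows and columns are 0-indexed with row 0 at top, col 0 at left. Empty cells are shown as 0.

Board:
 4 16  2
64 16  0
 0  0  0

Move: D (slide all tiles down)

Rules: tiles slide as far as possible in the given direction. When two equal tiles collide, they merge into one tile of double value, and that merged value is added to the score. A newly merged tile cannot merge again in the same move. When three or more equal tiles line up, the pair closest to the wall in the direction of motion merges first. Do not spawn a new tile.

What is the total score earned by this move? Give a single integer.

Slide down:
col 0: [4, 64, 0] -> [0, 4, 64]  score +0 (running 0)
col 1: [16, 16, 0] -> [0, 0, 32]  score +32 (running 32)
col 2: [2, 0, 0] -> [0, 0, 2]  score +0 (running 32)
Board after move:
 0  0  0
 4  0  0
64 32  2

Answer: 32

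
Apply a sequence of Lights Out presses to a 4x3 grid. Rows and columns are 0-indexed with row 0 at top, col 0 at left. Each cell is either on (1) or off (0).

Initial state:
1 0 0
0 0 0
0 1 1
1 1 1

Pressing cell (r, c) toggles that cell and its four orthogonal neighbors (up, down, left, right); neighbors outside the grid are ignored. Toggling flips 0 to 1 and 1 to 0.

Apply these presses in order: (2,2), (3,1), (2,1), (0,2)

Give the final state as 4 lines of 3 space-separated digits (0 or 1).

After press 1 at (2,2):
1 0 0
0 0 1
0 0 0
1 1 0

After press 2 at (3,1):
1 0 0
0 0 1
0 1 0
0 0 1

After press 3 at (2,1):
1 0 0
0 1 1
1 0 1
0 1 1

After press 4 at (0,2):
1 1 1
0 1 0
1 0 1
0 1 1

Answer: 1 1 1
0 1 0
1 0 1
0 1 1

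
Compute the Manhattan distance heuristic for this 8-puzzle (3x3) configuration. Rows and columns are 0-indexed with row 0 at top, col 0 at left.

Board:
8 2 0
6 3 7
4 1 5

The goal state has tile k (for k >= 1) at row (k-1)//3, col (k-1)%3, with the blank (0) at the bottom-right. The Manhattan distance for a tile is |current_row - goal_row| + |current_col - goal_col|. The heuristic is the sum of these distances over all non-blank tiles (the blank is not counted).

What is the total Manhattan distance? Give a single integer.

Tile 8: (0,0)->(2,1) = 3
Tile 2: (0,1)->(0,1) = 0
Tile 6: (1,0)->(1,2) = 2
Tile 3: (1,1)->(0,2) = 2
Tile 7: (1,2)->(2,0) = 3
Tile 4: (2,0)->(1,0) = 1
Tile 1: (2,1)->(0,0) = 3
Tile 5: (2,2)->(1,1) = 2
Sum: 3 + 0 + 2 + 2 + 3 + 1 + 3 + 2 = 16

Answer: 16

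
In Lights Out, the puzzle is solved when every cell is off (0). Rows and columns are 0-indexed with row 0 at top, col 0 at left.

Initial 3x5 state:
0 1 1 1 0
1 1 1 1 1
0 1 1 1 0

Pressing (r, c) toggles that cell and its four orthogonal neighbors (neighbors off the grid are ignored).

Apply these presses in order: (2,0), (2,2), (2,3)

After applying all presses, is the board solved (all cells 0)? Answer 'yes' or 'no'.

Answer: no

Derivation:
After press 1 at (2,0):
0 1 1 1 0
0 1 1 1 1
1 0 1 1 0

After press 2 at (2,2):
0 1 1 1 0
0 1 0 1 1
1 1 0 0 0

After press 3 at (2,3):
0 1 1 1 0
0 1 0 0 1
1 1 1 1 1

Lights still on: 10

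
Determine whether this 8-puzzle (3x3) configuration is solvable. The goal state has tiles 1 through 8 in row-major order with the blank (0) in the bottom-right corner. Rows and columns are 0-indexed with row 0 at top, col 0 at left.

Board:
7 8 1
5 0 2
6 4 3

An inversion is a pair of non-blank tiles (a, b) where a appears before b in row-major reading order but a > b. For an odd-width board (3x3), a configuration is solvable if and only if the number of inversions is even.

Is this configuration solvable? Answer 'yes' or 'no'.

Inversions (pairs i<j in row-major order where tile[i] > tile[j] > 0): 18
18 is even, so the puzzle is solvable.

Answer: yes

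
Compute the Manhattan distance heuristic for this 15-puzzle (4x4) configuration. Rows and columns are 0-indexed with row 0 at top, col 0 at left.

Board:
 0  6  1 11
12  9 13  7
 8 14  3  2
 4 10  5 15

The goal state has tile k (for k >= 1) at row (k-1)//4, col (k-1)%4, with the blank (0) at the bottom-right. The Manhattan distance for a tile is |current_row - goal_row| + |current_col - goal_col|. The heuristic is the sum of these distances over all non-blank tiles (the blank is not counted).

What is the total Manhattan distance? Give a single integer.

Tile 6: at (0,1), goal (1,1), distance |0-1|+|1-1| = 1
Tile 1: at (0,2), goal (0,0), distance |0-0|+|2-0| = 2
Tile 11: at (0,3), goal (2,2), distance |0-2|+|3-2| = 3
Tile 12: at (1,0), goal (2,3), distance |1-2|+|0-3| = 4
Tile 9: at (1,1), goal (2,0), distance |1-2|+|1-0| = 2
Tile 13: at (1,2), goal (3,0), distance |1-3|+|2-0| = 4
Tile 7: at (1,3), goal (1,2), distance |1-1|+|3-2| = 1
Tile 8: at (2,0), goal (1,3), distance |2-1|+|0-3| = 4
Tile 14: at (2,1), goal (3,1), distance |2-3|+|1-1| = 1
Tile 3: at (2,2), goal (0,2), distance |2-0|+|2-2| = 2
Tile 2: at (2,3), goal (0,1), distance |2-0|+|3-1| = 4
Tile 4: at (3,0), goal (0,3), distance |3-0|+|0-3| = 6
Tile 10: at (3,1), goal (2,1), distance |3-2|+|1-1| = 1
Tile 5: at (3,2), goal (1,0), distance |3-1|+|2-0| = 4
Tile 15: at (3,3), goal (3,2), distance |3-3|+|3-2| = 1
Sum: 1 + 2 + 3 + 4 + 2 + 4 + 1 + 4 + 1 + 2 + 4 + 6 + 1 + 4 + 1 = 40

Answer: 40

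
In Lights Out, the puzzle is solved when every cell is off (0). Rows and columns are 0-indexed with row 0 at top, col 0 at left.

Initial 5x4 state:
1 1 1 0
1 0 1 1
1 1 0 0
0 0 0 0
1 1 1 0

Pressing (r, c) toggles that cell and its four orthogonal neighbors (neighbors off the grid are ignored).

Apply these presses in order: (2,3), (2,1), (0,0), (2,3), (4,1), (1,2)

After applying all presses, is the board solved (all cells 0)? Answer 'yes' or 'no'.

After press 1 at (2,3):
1 1 1 0
1 0 1 0
1 1 1 1
0 0 0 1
1 1 1 0

After press 2 at (2,1):
1 1 1 0
1 1 1 0
0 0 0 1
0 1 0 1
1 1 1 0

After press 3 at (0,0):
0 0 1 0
0 1 1 0
0 0 0 1
0 1 0 1
1 1 1 0

After press 4 at (2,3):
0 0 1 0
0 1 1 1
0 0 1 0
0 1 0 0
1 1 1 0

After press 5 at (4,1):
0 0 1 0
0 1 1 1
0 0 1 0
0 0 0 0
0 0 0 0

After press 6 at (1,2):
0 0 0 0
0 0 0 0
0 0 0 0
0 0 0 0
0 0 0 0

Lights still on: 0

Answer: yes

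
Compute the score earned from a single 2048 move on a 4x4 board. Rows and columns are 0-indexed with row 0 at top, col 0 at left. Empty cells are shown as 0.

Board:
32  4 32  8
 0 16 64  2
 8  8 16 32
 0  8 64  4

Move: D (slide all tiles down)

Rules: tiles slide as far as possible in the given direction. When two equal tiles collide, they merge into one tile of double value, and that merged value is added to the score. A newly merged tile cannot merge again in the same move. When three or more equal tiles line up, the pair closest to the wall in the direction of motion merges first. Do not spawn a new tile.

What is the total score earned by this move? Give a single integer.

Answer: 16

Derivation:
Slide down:
col 0: [32, 0, 8, 0] -> [0, 0, 32, 8]  score +0 (running 0)
col 1: [4, 16, 8, 8] -> [0, 4, 16, 16]  score +16 (running 16)
col 2: [32, 64, 16, 64] -> [32, 64, 16, 64]  score +0 (running 16)
col 3: [8, 2, 32, 4] -> [8, 2, 32, 4]  score +0 (running 16)
Board after move:
 0  0 32  8
 0  4 64  2
32 16 16 32
 8 16 64  4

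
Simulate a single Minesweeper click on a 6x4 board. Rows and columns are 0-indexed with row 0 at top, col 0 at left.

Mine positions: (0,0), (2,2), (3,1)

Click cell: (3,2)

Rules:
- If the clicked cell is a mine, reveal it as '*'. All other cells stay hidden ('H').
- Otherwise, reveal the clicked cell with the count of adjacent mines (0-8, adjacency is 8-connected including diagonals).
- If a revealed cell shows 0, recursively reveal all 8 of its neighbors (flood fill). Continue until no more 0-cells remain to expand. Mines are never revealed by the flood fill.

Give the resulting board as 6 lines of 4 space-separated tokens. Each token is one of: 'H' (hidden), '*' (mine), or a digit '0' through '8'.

H H H H
H H H H
H H H H
H H 2 H
H H H H
H H H H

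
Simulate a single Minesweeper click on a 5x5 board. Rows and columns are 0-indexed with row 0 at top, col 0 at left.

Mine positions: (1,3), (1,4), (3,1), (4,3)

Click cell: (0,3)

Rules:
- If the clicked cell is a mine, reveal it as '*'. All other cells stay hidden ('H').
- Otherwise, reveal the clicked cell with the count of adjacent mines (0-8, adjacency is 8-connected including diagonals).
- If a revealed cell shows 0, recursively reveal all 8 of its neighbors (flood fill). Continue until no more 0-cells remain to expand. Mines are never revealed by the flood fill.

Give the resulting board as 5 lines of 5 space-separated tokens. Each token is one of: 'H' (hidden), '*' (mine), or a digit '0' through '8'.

H H H 2 H
H H H H H
H H H H H
H H H H H
H H H H H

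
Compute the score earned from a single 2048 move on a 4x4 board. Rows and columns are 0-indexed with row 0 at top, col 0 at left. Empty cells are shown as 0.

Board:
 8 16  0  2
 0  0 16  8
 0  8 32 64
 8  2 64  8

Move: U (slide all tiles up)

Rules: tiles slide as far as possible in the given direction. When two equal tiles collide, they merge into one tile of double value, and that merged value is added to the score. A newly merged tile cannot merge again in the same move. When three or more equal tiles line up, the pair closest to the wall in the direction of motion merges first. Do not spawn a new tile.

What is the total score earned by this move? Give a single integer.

Slide up:
col 0: [8, 0, 0, 8] -> [16, 0, 0, 0]  score +16 (running 16)
col 1: [16, 0, 8, 2] -> [16, 8, 2, 0]  score +0 (running 16)
col 2: [0, 16, 32, 64] -> [16, 32, 64, 0]  score +0 (running 16)
col 3: [2, 8, 64, 8] -> [2, 8, 64, 8]  score +0 (running 16)
Board after move:
16 16 16  2
 0  8 32  8
 0  2 64 64
 0  0  0  8

Answer: 16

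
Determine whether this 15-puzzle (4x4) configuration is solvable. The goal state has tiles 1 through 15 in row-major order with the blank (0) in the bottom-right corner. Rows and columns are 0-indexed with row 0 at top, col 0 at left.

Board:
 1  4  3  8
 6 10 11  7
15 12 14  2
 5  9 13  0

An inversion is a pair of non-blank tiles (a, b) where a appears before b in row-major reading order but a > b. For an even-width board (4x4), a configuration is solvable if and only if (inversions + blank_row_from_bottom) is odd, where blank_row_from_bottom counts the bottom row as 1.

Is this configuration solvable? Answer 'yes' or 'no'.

Answer: yes

Derivation:
Inversions: 32
Blank is in row 3 (0-indexed from top), which is row 1 counting from the bottom (bottom = 1).
32 + 1 = 33, which is odd, so the puzzle is solvable.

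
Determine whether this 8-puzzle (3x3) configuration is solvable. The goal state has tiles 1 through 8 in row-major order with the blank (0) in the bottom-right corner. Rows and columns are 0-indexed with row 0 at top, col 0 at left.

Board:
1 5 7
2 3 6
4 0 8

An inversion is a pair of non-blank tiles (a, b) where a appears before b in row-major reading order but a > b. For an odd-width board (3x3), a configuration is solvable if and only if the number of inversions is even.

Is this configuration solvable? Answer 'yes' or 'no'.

Inversions (pairs i<j in row-major order where tile[i] > tile[j] > 0): 8
8 is even, so the puzzle is solvable.

Answer: yes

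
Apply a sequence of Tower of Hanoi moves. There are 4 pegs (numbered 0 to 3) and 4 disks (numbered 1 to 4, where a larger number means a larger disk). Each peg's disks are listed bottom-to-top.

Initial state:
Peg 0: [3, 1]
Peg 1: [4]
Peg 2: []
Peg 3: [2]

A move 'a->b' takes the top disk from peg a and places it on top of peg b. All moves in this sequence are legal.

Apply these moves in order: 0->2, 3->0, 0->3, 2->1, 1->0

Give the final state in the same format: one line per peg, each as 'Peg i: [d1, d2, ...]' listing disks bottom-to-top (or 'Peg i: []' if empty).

After move 1 (0->2):
Peg 0: [3]
Peg 1: [4]
Peg 2: [1]
Peg 3: [2]

After move 2 (3->0):
Peg 0: [3, 2]
Peg 1: [4]
Peg 2: [1]
Peg 3: []

After move 3 (0->3):
Peg 0: [3]
Peg 1: [4]
Peg 2: [1]
Peg 3: [2]

After move 4 (2->1):
Peg 0: [3]
Peg 1: [4, 1]
Peg 2: []
Peg 3: [2]

After move 5 (1->0):
Peg 0: [3, 1]
Peg 1: [4]
Peg 2: []
Peg 3: [2]

Answer: Peg 0: [3, 1]
Peg 1: [4]
Peg 2: []
Peg 3: [2]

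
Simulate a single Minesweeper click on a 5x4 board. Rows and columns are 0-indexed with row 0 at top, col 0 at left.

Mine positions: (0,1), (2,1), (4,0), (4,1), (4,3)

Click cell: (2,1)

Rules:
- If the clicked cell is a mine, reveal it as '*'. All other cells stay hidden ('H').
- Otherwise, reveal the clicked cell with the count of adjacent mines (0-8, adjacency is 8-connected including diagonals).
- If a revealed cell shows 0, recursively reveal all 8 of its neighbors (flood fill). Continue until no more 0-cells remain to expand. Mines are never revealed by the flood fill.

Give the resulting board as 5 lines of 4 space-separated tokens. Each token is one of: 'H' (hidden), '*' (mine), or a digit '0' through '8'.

H H H H
H H H H
H * H H
H H H H
H H H H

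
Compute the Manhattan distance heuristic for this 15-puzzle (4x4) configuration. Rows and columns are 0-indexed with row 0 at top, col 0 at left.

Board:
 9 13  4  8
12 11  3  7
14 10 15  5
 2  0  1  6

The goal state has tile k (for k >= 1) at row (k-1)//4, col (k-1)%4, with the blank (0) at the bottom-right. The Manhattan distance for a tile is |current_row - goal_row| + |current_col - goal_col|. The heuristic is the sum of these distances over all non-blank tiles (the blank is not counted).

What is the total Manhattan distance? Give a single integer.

Tile 9: (0,0)->(2,0) = 2
Tile 13: (0,1)->(3,0) = 4
Tile 4: (0,2)->(0,3) = 1
Tile 8: (0,3)->(1,3) = 1
Tile 12: (1,0)->(2,3) = 4
Tile 11: (1,1)->(2,2) = 2
Tile 3: (1,2)->(0,2) = 1
Tile 7: (1,3)->(1,2) = 1
Tile 14: (2,0)->(3,1) = 2
Tile 10: (2,1)->(2,1) = 0
Tile 15: (2,2)->(3,2) = 1
Tile 5: (2,3)->(1,0) = 4
Tile 2: (3,0)->(0,1) = 4
Tile 1: (3,2)->(0,0) = 5
Tile 6: (3,3)->(1,1) = 4
Sum: 2 + 4 + 1 + 1 + 4 + 2 + 1 + 1 + 2 + 0 + 1 + 4 + 4 + 5 + 4 = 36

Answer: 36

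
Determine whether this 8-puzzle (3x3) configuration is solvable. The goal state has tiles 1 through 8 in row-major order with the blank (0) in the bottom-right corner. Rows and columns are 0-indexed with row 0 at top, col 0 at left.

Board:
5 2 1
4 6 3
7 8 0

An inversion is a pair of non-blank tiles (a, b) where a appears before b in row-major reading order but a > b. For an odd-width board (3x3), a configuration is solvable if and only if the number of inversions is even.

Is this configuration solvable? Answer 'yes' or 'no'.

Inversions (pairs i<j in row-major order where tile[i] > tile[j] > 0): 7
7 is odd, so the puzzle is not solvable.

Answer: no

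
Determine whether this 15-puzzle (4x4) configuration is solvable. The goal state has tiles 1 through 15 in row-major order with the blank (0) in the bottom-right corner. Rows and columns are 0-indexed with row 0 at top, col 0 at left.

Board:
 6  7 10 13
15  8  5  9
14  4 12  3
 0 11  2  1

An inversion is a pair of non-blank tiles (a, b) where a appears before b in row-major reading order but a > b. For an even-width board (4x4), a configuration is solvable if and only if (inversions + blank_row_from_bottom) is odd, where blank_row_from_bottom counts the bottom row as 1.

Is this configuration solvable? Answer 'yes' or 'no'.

Inversions: 67
Blank is in row 3 (0-indexed from top), which is row 1 counting from the bottom (bottom = 1).
67 + 1 = 68, which is even, so the puzzle is not solvable.

Answer: no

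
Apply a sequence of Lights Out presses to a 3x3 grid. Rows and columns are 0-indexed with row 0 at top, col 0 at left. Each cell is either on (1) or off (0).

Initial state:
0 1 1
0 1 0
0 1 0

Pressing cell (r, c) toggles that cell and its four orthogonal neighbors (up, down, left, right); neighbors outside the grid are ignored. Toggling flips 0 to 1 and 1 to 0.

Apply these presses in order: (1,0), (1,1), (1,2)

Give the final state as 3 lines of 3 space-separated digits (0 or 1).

After press 1 at (1,0):
1 1 1
1 0 0
1 1 0

After press 2 at (1,1):
1 0 1
0 1 1
1 0 0

After press 3 at (1,2):
1 0 0
0 0 0
1 0 1

Answer: 1 0 0
0 0 0
1 0 1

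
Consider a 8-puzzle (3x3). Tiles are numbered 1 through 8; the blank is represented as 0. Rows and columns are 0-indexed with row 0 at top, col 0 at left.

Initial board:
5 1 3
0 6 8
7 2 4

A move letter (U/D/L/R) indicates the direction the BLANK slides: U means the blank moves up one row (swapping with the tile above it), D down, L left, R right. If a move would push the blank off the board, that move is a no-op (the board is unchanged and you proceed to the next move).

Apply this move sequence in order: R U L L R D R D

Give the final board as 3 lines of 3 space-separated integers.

Answer: 5 1 3
6 8 4
7 2 0

Derivation:
After move 1 (R):
5 1 3
6 0 8
7 2 4

After move 2 (U):
5 0 3
6 1 8
7 2 4

After move 3 (L):
0 5 3
6 1 8
7 2 4

After move 4 (L):
0 5 3
6 1 8
7 2 4

After move 5 (R):
5 0 3
6 1 8
7 2 4

After move 6 (D):
5 1 3
6 0 8
7 2 4

After move 7 (R):
5 1 3
6 8 0
7 2 4

After move 8 (D):
5 1 3
6 8 4
7 2 0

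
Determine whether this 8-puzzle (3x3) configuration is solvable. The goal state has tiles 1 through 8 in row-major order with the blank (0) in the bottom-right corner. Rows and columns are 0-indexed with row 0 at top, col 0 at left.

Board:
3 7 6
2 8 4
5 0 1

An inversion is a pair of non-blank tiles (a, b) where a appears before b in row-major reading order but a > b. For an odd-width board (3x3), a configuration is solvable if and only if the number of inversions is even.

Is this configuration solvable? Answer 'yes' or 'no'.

Inversions (pairs i<j in row-major order where tile[i] > tile[j] > 0): 17
17 is odd, so the puzzle is not solvable.

Answer: no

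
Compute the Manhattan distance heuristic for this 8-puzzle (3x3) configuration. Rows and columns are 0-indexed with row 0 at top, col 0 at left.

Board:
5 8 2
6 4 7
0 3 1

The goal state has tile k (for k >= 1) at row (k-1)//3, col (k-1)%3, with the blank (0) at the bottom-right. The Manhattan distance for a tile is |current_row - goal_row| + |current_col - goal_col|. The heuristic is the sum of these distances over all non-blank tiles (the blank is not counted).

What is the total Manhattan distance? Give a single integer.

Answer: 18

Derivation:
Tile 5: (0,0)->(1,1) = 2
Tile 8: (0,1)->(2,1) = 2
Tile 2: (0,2)->(0,1) = 1
Tile 6: (1,0)->(1,2) = 2
Tile 4: (1,1)->(1,0) = 1
Tile 7: (1,2)->(2,0) = 3
Tile 3: (2,1)->(0,2) = 3
Tile 1: (2,2)->(0,0) = 4
Sum: 2 + 2 + 1 + 2 + 1 + 3 + 3 + 4 = 18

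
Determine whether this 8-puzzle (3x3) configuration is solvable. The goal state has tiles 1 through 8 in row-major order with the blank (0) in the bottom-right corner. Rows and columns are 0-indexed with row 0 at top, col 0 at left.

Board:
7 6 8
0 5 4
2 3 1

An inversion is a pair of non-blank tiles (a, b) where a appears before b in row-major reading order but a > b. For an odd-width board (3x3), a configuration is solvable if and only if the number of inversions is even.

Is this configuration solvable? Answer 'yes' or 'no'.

Inversions (pairs i<j in row-major order where tile[i] > tile[j] > 0): 25
25 is odd, so the puzzle is not solvable.

Answer: no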